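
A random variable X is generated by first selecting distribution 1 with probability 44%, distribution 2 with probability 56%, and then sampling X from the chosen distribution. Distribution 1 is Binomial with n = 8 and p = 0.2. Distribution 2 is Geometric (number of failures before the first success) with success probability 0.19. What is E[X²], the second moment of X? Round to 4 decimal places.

For each component E[X²] = Var + (mean)², giving 1: 3.84; 2: 40.6122.
Overall E[X²] = 0.44·3.84 + 0.56·40.6122 = 24.4324.

24.4324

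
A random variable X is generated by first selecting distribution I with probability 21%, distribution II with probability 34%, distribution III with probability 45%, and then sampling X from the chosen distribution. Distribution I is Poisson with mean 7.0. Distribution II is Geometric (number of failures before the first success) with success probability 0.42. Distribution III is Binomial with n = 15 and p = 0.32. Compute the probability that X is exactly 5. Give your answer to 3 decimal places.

0.132

Conditional on each component, P(X = 5): I: 0.127717; II: 0.027567; III: 0.213007.
By total probability, P(X = 5) = 0.21·0.127717 + 0.34·0.027567 + 0.45·0.213007 = 0.132047.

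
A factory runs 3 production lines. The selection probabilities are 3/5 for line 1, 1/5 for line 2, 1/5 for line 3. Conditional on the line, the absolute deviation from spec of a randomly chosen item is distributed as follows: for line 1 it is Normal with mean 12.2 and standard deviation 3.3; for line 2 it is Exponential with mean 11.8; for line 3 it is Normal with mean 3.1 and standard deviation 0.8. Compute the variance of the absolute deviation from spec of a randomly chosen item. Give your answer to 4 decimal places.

Per component, 1: μ=12.2, E[X²]=159.73; 2: μ=11.8, E[X²]=278.48; 3: μ=3.1, E[X²]=10.25.
E[X] = 0.6·12.2 + 0.2·11.8 + 0.2·3.1 = 10.3.
E[X²] = 0.6·159.73 + 0.2·278.48 + 0.2·10.25 = 153.584.
Var(X) = E[X²] − (E[X])² = 153.584 − 106.09 = 47.494.

47.4940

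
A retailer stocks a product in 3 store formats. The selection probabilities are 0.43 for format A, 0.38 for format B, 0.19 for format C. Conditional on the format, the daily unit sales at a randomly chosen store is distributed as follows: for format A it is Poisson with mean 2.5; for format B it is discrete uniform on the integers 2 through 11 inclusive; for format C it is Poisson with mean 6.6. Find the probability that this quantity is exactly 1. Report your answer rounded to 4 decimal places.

Conditional on each format, P(X = 1): A: 0.205212; B: 0; C: 0.00897843.
By total probability, P(X = 1) = 0.43·0.205212 + 0.38·0 + 0.19·0.00897843 = 0.0899473.

0.0899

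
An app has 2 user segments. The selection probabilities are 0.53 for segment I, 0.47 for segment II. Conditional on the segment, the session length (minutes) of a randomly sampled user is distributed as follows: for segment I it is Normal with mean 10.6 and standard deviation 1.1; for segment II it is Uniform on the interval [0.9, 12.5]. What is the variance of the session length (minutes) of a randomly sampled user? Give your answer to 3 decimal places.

Per component, I: μ=10.6, E[X²]=113.57; II: μ=6.7, E[X²]=56.1033.
E[X] = 0.53·10.6 + 0.47·6.7 = 8.767.
E[X²] = 0.53·113.57 + 0.47·56.1033 = 86.5607.
Var(X) = E[X²] − (E[X])² = 86.5607 − 76.8603 = 9.70038.

9.700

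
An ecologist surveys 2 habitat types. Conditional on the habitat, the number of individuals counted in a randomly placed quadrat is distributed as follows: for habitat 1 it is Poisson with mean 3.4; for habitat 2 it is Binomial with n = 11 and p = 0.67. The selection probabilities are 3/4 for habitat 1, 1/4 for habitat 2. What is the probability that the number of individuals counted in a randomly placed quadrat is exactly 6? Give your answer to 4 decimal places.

0.0946

Conditional on each habitat, P(X = 6): 1: 0.0716044; 2: 0.163554.
By total probability, P(X = 6) = 0.75·0.0716044 + 0.25·0.163554 = 0.0945917.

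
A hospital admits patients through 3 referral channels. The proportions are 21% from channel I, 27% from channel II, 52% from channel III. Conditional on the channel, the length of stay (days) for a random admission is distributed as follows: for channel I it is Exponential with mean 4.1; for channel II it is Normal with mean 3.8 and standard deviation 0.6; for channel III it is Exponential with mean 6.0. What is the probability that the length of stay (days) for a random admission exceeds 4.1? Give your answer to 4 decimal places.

0.4231

Conditional on each channel, P(X > 4.1): I: 0.367879; II: 0.308538; III: 0.504931.
By total probability, P(X > 4.1) = 0.21·0.367879 + 0.27·0.308538 + 0.52·0.504931 = 0.423124.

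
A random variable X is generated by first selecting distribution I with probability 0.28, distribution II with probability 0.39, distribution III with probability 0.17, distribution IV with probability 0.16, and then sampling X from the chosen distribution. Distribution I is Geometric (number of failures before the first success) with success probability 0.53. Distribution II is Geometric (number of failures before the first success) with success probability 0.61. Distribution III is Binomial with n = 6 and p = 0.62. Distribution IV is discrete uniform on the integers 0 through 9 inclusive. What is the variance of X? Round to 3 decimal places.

4.987

Per component, I: μ=0.886792, E[X²]=2.45959; II: μ=0.639344, E[X²]=1.45687; III: μ=3.72, E[X²]=15.252; IV: μ=4.5, E[X²]=28.5.
E[X] = 0.28·0.886792 + 0.39·0.639344 + 0.17·3.72 + 0.16·4.5 = 1.85005.
E[X²] = 0.28·2.45959 + 0.39·1.45687 + 0.17·15.252 + 0.16·28.5 = 8.4097.
Var(X) = E[X²] − (E[X])² = 8.4097 − 3.42267 = 4.98703.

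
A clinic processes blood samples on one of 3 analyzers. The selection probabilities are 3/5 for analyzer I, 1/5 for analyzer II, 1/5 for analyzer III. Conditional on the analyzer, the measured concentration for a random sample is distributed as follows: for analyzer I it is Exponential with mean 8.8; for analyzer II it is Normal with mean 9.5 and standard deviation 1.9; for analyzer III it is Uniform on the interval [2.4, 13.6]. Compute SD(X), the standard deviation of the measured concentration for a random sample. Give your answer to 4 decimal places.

Per component, I: μ=8.8, E[X²]=154.88; II: μ=9.5, E[X²]=93.86; III: μ=8, E[X²]=74.4533.
E[X] = 0.6·8.8 + 0.2·9.5 + 0.2·8 = 8.78.
E[X²] = 0.6·154.88 + 0.2·93.86 + 0.2·74.4533 = 126.591.
Var(X) = E[X²] − (E[X])² = 126.591 − 77.0884 = 49.5023.
SD(X) = √49.5023 = 7.03578.

7.0358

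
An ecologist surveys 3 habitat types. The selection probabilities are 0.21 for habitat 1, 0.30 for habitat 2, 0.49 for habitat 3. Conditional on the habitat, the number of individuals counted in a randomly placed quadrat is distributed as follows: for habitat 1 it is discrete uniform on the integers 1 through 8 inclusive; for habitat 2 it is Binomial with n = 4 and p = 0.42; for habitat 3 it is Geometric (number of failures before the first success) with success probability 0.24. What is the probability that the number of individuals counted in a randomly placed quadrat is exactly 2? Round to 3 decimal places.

Conditional on each habitat, P(X = 2): 1: 0.125; 2: 0.356046; 3: 0.138624.
By total probability, P(X = 2) = 0.21·0.125 + 0.3·0.356046 + 0.49·0.138624 = 0.200989.

0.201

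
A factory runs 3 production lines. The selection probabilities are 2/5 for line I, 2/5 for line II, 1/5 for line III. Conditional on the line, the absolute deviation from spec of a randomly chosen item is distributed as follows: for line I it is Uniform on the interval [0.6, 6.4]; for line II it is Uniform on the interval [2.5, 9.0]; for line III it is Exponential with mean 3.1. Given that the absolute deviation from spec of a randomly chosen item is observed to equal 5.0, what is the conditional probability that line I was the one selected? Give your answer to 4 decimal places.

0.4811

Likelihoods f(5.0 | ·): I: 0.172414; II: 0.153846; III: 0.0642929.
Posterior ∝ prior × likelihood. Numerator for I: 0.4·0.172414 = 0.0689655.
Normalizing constant: 0.4·0.172414 + 0.4·0.153846 + 0.2·0.0642929 = 0.143363.
P(I | observation) = 0.0689655 / 0.143363 = 0.481057.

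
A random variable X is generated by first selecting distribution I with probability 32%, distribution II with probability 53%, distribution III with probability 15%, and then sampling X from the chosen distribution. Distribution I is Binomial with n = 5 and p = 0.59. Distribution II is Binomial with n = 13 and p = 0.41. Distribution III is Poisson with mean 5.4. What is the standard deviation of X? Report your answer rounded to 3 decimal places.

2.028

Per component, I: μ=2.95, E[X²]=9.912; II: μ=5.33, E[X²]=31.5536; III: μ=5.4, E[X²]=34.56.
E[X] = 0.32·2.95 + 0.53·5.33 + 0.15·5.4 = 4.5789.
E[X²] = 0.32·9.912 + 0.53·31.5536 + 0.15·34.56 = 25.0792.
Var(X) = E[X²] − (E[X])² = 25.0792 − 20.9663 = 4.11292.
SD(X) = √4.11292 = 2.02803.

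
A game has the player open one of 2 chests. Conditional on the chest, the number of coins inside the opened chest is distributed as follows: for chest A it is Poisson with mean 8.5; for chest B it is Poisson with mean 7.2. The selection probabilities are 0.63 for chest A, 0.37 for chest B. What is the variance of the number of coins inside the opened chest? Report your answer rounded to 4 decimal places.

Per component, A: μ=8.5, E[X²]=80.75; B: μ=7.2, E[X²]=59.04.
E[X] = 0.63·8.5 + 0.37·7.2 = 8.019.
E[X²] = 0.63·80.75 + 0.37·59.04 = 72.7173.
Var(X) = E[X²] − (E[X])² = 72.7173 − 64.3044 = 8.41294.

8.4129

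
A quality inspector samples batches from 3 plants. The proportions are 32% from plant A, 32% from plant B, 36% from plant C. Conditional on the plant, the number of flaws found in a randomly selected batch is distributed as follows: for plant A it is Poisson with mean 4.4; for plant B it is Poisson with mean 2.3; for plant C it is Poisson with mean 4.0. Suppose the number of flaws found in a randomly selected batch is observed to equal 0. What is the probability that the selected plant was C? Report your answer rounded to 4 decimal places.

Likelihoods P(X=0 | ·): A: 0.0122773; B: 0.100259; C: 0.0183156.
Posterior ∝ prior × likelihood. Numerator for C: 0.36·0.0183156 = 0.00659363.
Normalizing constant: 0.32·0.0122773 + 0.32·0.100259 + 0.36·0.0183156 = 0.0426052.
P(C | observation) = 0.00659363 / 0.0426052 = 0.154761.

0.1548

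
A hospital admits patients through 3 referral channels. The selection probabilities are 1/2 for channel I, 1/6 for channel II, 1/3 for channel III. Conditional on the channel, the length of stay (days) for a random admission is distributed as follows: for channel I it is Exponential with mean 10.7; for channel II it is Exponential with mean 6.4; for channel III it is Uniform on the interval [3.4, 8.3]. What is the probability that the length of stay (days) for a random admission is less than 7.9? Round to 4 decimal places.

Conditional on each channel, P(X < 7.9): I: 0.522083; II: 0.708983; III: 0.918367.
By total probability, P(X < 7.9) = 0.5·0.522083 + 0.166667·0.708983 + 0.333333·0.918367 = 0.685328.

0.6853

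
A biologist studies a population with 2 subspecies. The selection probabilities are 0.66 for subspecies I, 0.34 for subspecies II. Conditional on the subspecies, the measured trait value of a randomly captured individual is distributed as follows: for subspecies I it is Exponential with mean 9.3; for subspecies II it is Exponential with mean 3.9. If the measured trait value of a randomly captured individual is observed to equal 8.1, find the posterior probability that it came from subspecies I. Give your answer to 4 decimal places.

Likelihoods f(8.1 | ·): I: 0.045005; II: 0.0321321.
Posterior ∝ prior × likelihood. Numerator for I: 0.66·0.045005 = 0.0297033.
Normalizing constant: 0.66·0.045005 + 0.34·0.0321321 = 0.0406282.
P(I | observation) = 0.0297033 / 0.0406282 = 0.7311.

0.7311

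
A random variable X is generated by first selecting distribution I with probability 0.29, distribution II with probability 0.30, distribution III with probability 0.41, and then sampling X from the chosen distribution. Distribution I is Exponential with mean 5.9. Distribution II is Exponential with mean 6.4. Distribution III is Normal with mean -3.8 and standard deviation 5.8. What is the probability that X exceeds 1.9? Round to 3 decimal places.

0.500

Conditional on each component, P(X > 1.9): I: 0.724674; II: 0.743137; III: 0.162863.
By total probability, P(X > 1.9) = 0.29·0.724674 + 0.3·0.743137 + 0.41·0.162863 = 0.49987.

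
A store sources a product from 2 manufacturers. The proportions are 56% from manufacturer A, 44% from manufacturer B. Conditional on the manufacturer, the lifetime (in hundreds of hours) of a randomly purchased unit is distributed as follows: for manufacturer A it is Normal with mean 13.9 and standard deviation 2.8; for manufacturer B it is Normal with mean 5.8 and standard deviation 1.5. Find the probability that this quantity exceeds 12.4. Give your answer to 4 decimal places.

Conditional on each manufacturer, P(X > 12.4): A: 0.703922; B: 5.41254e-06.
By total probability, P(X > 12.4) = 0.56·0.703922 + 0.44·5.41254e-06 = 0.394199.

0.3942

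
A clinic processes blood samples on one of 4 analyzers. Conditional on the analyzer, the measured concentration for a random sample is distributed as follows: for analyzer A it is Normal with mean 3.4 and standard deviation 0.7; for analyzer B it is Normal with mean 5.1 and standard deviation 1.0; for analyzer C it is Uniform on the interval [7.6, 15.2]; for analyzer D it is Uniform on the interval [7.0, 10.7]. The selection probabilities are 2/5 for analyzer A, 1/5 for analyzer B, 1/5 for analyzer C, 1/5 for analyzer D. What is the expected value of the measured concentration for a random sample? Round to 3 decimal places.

6.430

Component means — A: 3.4; B: 5.1; C: 11.4; D: 8.85.
E[X] = 0.4·3.4 + 0.2·5.1 + 0.2·11.4 + 0.2·8.85 = 6.43.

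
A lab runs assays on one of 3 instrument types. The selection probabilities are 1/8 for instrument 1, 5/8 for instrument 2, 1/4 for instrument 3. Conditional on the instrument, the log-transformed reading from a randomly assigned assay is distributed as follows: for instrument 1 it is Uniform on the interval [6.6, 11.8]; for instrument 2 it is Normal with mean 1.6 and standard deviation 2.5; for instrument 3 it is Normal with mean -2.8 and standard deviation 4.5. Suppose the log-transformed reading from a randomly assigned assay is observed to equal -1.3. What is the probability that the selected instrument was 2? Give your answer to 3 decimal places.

Likelihoods f(-1.3 | ·): 1: 0; 2: 0.0814286; 3: 0.0838629.
Posterior ∝ prior × likelihood. Numerator for 2: 0.625·0.0814286 = 0.0508928.
Normalizing constant: 0.125·0 + 0.625·0.0814286 + 0.25·0.0838629 = 0.0718586.
P(2 | observation) = 0.0508928 / 0.0718586 = 0.708236.

0.708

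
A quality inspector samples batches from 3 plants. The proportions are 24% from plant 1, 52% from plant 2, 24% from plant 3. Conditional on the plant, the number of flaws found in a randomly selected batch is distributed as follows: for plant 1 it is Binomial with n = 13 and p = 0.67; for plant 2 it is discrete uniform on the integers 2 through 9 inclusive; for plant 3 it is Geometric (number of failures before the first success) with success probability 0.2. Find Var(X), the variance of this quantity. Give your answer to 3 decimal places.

11.064

Per component, 1: μ=8.71, E[X²]=78.7384; 2: μ=5.5, E[X²]=35.5; 3: μ=4, E[X²]=36.
E[X] = 0.24·8.71 + 0.52·5.5 + 0.24·4 = 5.9104.
E[X²] = 0.24·78.7384 + 0.52·35.5 + 0.24·36 = 45.9972.
Var(X) = E[X²] − (E[X])² = 45.9972 − 34.9328 = 11.0644.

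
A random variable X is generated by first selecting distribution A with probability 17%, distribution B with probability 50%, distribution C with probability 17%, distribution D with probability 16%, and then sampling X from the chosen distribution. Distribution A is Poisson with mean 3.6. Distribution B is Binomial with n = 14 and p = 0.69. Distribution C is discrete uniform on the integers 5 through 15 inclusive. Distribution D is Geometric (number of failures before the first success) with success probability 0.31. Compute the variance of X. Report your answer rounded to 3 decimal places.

Per component, A: μ=3.6, E[X²]=16.56; B: μ=9.66, E[X²]=96.3102; C: μ=10, E[X²]=110; D: μ=2.22581, E[X²]=12.1342.
E[X] = 0.17·3.6 + 0.5·9.66 + 0.17·10 + 0.16·2.22581 = 7.49813.
E[X²] = 0.17·16.56 + 0.5·96.3102 + 0.17·110 + 0.16·12.1342 = 71.6118.
Var(X) = E[X²] − (E[X])² = 71.6118 − 56.2219 = 15.3898.

15.390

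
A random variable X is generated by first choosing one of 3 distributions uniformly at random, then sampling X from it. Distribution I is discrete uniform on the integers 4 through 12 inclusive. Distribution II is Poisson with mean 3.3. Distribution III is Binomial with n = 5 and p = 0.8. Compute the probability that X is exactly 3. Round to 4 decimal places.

0.1419

Conditional on each component, P(X = 3): I: 0; II: 0.220912; III: 0.2048.
By total probability, P(X = 3) = 0.333333·0 + 0.333333·0.220912 + 0.333333·0.2048 = 0.141904.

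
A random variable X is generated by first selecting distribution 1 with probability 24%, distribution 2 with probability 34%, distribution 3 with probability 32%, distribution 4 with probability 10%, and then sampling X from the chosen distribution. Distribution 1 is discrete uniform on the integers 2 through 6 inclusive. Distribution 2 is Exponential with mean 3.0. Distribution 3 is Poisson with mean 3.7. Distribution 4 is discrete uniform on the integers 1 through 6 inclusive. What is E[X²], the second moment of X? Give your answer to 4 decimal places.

17.5215

For each component E[X²] = Var + (mean)², giving 1: 18; 2: 18; 3: 17.39; 4: 15.1667.
Overall E[X²] = 0.24·18 + 0.34·18 + 0.32·17.39 + 0.1·15.1667 = 17.5215.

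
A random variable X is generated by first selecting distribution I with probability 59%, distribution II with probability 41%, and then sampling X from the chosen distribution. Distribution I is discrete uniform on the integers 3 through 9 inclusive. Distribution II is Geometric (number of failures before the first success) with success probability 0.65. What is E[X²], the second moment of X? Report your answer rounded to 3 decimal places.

24.059

For each component E[X²] = Var + (mean)², giving I: 40; II: 1.11834.
Overall E[X²] = 0.59·40 + 0.41·1.11834 = 24.0585.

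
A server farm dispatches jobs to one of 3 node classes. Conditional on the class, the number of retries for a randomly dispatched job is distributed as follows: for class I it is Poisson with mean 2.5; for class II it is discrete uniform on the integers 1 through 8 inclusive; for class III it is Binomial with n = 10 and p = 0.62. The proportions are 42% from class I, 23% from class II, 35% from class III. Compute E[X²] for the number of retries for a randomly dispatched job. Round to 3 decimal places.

23.819

For each component E[X²] = Var + (mean)², giving I: 8.75; II: 25.5; III: 40.796.
Overall E[X²] = 0.42·8.75 + 0.23·25.5 + 0.35·40.796 = 23.8186.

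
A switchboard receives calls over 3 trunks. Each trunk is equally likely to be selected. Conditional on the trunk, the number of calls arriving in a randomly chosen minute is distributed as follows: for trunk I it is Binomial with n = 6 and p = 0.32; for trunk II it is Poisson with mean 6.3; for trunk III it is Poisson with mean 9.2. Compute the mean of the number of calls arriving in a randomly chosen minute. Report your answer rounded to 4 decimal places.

5.8067

Component means — I: 1.92; II: 6.3; III: 9.2.
E[X] = 0.333333·1.92 + 0.333333·6.3 + 0.333333·9.2 = 5.80667.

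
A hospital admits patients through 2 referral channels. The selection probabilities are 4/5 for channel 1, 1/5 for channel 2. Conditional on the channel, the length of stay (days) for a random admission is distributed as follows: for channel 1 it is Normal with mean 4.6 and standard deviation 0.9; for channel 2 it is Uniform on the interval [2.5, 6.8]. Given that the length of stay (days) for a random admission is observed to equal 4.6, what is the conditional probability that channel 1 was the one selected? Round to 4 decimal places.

Likelihoods f(4.6 | ·): 1: 0.443269; 2: 0.232558.
Posterior ∝ prior × likelihood. Numerator for 1: 0.8·0.443269 = 0.354615.
Normalizing constant: 0.8·0.443269 + 0.2·0.232558 = 0.401127.
P(1 | observation) = 0.354615 / 0.401127 = 0.884048.

0.8840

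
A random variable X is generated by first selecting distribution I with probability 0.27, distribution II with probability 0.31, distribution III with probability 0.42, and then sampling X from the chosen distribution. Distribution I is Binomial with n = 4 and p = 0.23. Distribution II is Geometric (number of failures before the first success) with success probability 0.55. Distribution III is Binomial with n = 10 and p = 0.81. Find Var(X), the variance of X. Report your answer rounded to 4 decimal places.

Per component, I: μ=0.92, E[X²]=1.5548; II: μ=0.818182, E[X²]=2.15702; III: μ=8.1, E[X²]=67.149.
E[X] = 0.27·0.92 + 0.31·0.818182 + 0.42·8.1 = 3.90404.
E[X²] = 0.27·1.5548 + 0.31·2.15702 + 0.42·67.149 = 29.2911.
Var(X) = E[X²] − (E[X])² = 29.2911 − 15.2415 = 14.0496.

14.0496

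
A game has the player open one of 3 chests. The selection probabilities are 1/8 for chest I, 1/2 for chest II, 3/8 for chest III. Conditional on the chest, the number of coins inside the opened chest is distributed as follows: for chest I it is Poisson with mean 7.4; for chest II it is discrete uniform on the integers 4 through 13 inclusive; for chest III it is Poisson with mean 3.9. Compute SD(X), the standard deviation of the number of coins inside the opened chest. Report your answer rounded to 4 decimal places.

Per component, I: μ=7.4, E[X²]=62.16; II: μ=8.5, E[X²]=80.5; III: μ=3.9, E[X²]=19.11.
E[X] = 0.125·7.4 + 0.5·8.5 + 0.375·3.9 = 6.6375.
E[X²] = 0.125·62.16 + 0.5·80.5 + 0.375·19.11 = 55.1863.
Var(X) = E[X²] − (E[X])² = 55.1863 − 44.0564 = 11.1298.
SD(X) = √11.1298 = 3.33614.

3.3361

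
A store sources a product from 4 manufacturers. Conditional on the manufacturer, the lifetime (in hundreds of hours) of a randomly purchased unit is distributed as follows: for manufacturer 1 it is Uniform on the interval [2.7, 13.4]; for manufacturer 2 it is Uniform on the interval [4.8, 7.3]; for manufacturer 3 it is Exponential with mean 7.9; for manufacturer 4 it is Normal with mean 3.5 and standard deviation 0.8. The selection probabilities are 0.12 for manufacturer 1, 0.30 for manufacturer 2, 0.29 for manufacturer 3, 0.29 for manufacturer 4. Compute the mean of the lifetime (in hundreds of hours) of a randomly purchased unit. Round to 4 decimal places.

6.0870

Component means — 1: 8.05; 2: 6.05; 3: 7.9; 4: 3.5.
E[X] = 0.12·8.05 + 0.3·6.05 + 0.29·7.9 + 0.29·3.5 = 6.087.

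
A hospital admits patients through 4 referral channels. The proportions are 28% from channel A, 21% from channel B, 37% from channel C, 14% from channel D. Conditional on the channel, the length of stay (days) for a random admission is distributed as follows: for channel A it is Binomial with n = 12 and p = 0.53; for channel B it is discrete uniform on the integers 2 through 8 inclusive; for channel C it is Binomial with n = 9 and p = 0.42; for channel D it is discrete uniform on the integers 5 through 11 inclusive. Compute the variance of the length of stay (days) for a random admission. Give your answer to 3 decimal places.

Per component, A: μ=6.36, E[X²]=43.4388; B: μ=5, E[X²]=29; C: μ=3.78, E[X²]=16.4808; D: μ=8, E[X²]=68.
E[X] = 0.28·6.36 + 0.21·5 + 0.37·3.78 + 0.14·8 = 5.3494.
E[X²] = 0.28·43.4388 + 0.21·29 + 0.37·16.4808 + 0.14·68 = 33.8708.
Var(X) = E[X²] − (E[X])² = 33.8708 − 28.6161 = 5.25468.

5.255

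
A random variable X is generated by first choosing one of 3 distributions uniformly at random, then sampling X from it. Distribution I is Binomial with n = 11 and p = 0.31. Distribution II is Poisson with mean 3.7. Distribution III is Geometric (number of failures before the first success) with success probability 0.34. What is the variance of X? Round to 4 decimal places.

Per component, I: μ=3.41, E[X²]=13.981; II: μ=3.7, E[X²]=17.39; III: μ=1.94118, E[X²]=9.47751.
E[X] = 0.333333·3.41 + 0.333333·3.7 + 0.333333·1.94118 = 3.01706.
E[X²] = 0.333333·13.981 + 0.333333·17.39 + 0.333333·9.47751 = 13.6162.
Var(X) = E[X²] − (E[X])² = 13.6162 − 9.10264 = 4.51353.

4.5135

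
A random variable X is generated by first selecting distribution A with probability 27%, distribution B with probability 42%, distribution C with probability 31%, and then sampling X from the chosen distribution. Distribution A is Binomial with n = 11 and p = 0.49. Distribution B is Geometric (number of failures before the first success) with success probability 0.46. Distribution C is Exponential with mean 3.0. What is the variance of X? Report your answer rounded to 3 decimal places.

7.532

Per component, A: μ=5.39, E[X²]=31.801; B: μ=1.17391, E[X²]=3.93006; C: μ=3, E[X²]=18.
E[X] = 0.27·5.39 + 0.42·1.17391 + 0.31·3 = 2.87834.
E[X²] = 0.27·31.801 + 0.42·3.93006 + 0.31·18 = 15.8169.
Var(X) = E[X²] − (E[X])² = 15.8169 − 8.28486 = 7.53203.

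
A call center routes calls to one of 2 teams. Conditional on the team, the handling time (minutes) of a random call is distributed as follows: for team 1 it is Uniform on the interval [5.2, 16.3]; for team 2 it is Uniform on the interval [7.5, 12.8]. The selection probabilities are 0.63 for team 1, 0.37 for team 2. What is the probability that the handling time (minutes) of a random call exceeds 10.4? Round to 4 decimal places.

Conditional on each team, P(X > 10.4): 1: 0.531532; 2: 0.45283.
By total probability, P(X > 10.4) = 0.63·0.531532 + 0.37·0.45283 = 0.502412.

0.5024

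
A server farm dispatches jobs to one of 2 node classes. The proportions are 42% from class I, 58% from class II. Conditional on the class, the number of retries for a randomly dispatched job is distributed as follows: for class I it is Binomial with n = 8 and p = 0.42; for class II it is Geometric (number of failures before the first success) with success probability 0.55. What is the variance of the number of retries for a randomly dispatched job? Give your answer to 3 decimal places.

Per component, I: μ=3.36, E[X²]=13.2384; II: μ=0.818182, E[X²]=2.15702.
E[X] = 0.42·3.36 + 0.58·0.818182 = 1.88575.
E[X²] = 0.42·13.2384 + 0.58·2.15702 = 6.8112.
Var(X) = E[X²] − (E[X])² = 6.8112 − 3.55604 = 3.25517.

3.255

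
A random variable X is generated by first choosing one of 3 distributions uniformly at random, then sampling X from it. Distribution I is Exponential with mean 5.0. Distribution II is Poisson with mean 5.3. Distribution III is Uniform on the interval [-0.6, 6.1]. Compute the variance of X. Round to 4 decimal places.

Per component, I: μ=5, E[X²]=50; II: μ=5.3, E[X²]=33.39; III: μ=2.75, E[X²]=11.3033.
E[X] = 0.333333·5 + 0.333333·5.3 + 0.333333·2.75 = 4.35.
E[X²] = 0.333333·50 + 0.333333·33.39 + 0.333333·11.3033 = 31.5644.
Var(X) = E[X²] − (E[X])² = 31.5644 − 18.9225 = 12.6419.

12.6419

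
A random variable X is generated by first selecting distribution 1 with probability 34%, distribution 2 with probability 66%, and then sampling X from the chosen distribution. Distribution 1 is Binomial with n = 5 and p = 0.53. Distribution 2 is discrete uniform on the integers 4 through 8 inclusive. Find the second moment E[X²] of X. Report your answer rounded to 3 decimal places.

For each component E[X²] = Var + (mean)², giving 1: 8.268; 2: 38.
Overall E[X²] = 0.34·8.268 + 0.66·38 = 27.8911.

27.891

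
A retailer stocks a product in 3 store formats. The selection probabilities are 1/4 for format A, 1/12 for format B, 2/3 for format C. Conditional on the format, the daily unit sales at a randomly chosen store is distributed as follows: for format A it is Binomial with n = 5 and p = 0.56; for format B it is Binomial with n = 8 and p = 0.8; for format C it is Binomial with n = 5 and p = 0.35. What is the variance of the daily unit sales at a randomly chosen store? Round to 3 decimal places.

Per component, A: μ=2.8, E[X²]=9.072; B: μ=6.4, E[X²]=42.24; C: μ=1.75, E[X²]=4.2.
E[X] = 0.25·2.8 + 0.0833333·6.4 + 0.666667·1.75 = 2.4.
E[X²] = 0.25·9.072 + 0.0833333·42.24 + 0.666667·4.2 = 8.588.
Var(X) = E[X²] − (E[X])² = 8.588 − 5.76 = 2.828.

2.828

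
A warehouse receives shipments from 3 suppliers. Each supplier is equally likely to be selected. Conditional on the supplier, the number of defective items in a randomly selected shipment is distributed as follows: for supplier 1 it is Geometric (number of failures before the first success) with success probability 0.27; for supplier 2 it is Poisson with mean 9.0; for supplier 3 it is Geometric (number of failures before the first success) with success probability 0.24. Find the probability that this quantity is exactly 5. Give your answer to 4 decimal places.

0.0592

Conditional on each supplier, P(X = 5): 1: 0.0559729; 2: 0.0607269; 3: 0.0608526.
By total probability, P(X = 5) = 0.333333·0.0559729 + 0.333333·0.0607269 + 0.333333·0.0608526 = 0.0591841.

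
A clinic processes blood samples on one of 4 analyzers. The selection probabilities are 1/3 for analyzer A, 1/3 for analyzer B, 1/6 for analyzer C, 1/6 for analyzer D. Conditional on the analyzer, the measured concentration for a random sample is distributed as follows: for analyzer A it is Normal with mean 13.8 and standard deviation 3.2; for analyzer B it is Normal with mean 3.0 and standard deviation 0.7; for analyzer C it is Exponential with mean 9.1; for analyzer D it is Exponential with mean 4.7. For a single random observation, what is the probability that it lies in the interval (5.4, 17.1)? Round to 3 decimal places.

Conditional on each analyzer, P(5.4 < X < 17.1): A: 0.844456; B: 0.000303383; C: 0.399718; D: 0.290677.
By total probability, P(5.4 < X < 17.1) = 0.333333·0.844456 + 0.333333·0.000303383 + 0.166667·0.399718 + 0.166667·0.290677 = 0.396652.

0.397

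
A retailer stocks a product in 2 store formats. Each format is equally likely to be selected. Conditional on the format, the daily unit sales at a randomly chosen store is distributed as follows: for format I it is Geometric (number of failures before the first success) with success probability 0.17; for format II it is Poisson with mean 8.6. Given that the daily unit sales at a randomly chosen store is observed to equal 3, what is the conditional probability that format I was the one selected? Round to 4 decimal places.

Likelihoods P(X=3 | ·): I: 0.0972038; II: 0.0195169.
Posterior ∝ prior × likelihood. Numerator for I: 0.5·0.0972038 = 0.0486019.
Normalizing constant: 0.5·0.0972038 + 0.5·0.0195169 = 0.0583604.
P(I | observation) = 0.0486019 / 0.0583604 = 0.832789.

0.8328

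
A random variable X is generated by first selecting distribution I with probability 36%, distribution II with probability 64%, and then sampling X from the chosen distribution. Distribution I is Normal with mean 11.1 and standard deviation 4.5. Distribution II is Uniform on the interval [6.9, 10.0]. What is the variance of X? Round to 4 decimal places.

9.4205

Per component, I: μ=11.1, E[X²]=143.46; II: μ=8.45, E[X²]=72.2033.
E[X] = 0.36·11.1 + 0.64·8.45 = 9.404.
E[X²] = 0.36·143.46 + 0.64·72.2033 = 97.8557.
Var(X) = E[X²] − (E[X])² = 97.8557 − 88.4352 = 9.42052.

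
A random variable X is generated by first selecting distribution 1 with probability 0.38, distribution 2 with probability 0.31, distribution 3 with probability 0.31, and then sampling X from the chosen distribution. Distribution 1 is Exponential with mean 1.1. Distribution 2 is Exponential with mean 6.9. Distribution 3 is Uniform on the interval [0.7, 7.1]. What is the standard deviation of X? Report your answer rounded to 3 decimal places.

4.693

Per component, 1: μ=1.1, E[X²]=2.42; 2: μ=6.9, E[X²]=95.22; 3: μ=3.9, E[X²]=18.6233.
E[X] = 0.38·1.1 + 0.31·6.9 + 0.31·3.9 = 3.766.
E[X²] = 0.38·2.42 + 0.31·95.22 + 0.31·18.6233 = 36.211.
Var(X) = E[X²] − (E[X])² = 36.211 − 14.1828 = 22.0283.
SD(X) = √22.0283 = 4.69343.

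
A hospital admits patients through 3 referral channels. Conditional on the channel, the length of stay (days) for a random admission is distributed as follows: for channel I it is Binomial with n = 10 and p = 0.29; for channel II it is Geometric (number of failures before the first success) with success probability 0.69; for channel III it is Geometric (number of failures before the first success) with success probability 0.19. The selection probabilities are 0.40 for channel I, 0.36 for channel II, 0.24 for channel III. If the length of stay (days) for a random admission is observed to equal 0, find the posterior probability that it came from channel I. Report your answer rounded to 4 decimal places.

0.0424

Likelihoods P(X=0 | ·): I: 0.0325524; II: 0.69; III: 0.19.
Posterior ∝ prior × likelihood. Numerator for I: 0.4·0.0325524 = 0.013021.
Normalizing constant: 0.4·0.0325524 + 0.36·0.69 + 0.24·0.19 = 0.307021.
P(I | observation) = 0.013021 / 0.307021 = 0.0424107.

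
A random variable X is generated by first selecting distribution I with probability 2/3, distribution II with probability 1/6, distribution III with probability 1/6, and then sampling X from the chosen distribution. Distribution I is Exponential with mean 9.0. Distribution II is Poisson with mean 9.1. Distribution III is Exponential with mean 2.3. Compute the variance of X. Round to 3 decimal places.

62.672

Per component, I: μ=9, E[X²]=162; II: μ=9.1, E[X²]=91.91; III: μ=2.3, E[X²]=10.58.
E[X] = 0.666667·9 + 0.166667·9.1 + 0.166667·2.3 = 7.9.
E[X²] = 0.666667·162 + 0.166667·91.91 + 0.166667·10.58 = 125.082.
Var(X) = E[X²] − (E[X])² = 125.082 − 62.41 = 62.6717.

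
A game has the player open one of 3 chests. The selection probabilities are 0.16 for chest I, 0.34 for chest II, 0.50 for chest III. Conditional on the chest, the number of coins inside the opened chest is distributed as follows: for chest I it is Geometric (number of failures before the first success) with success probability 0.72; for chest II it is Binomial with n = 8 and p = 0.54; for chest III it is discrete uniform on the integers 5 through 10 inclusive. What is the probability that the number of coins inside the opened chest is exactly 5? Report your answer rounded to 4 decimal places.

Conditional on each chest, P(X = 5): I: 0.00123915; II: 0.250282; III: 0.166667.
By total probability, P(X = 5) = 0.16·0.00123915 + 0.34·0.250282 + 0.5·0.166667 = 0.168628.

0.1686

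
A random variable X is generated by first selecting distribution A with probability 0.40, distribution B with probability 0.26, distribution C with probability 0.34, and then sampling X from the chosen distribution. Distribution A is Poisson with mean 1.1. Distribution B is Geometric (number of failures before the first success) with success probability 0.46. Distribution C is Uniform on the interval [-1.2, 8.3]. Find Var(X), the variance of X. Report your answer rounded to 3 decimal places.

4.977

Per component, A: μ=1.1, E[X²]=2.31; B: μ=1.17391, E[X²]=3.93006; C: μ=3.55, E[X²]=20.1233.
E[X] = 0.4·1.1 + 0.26·1.17391 + 0.34·3.55 = 1.95222.
E[X²] = 0.4·2.31 + 0.26·3.93006 + 0.34·20.1233 = 8.78775.
Var(X) = E[X²] − (E[X])² = 8.78775 − 3.81115 = 4.9766.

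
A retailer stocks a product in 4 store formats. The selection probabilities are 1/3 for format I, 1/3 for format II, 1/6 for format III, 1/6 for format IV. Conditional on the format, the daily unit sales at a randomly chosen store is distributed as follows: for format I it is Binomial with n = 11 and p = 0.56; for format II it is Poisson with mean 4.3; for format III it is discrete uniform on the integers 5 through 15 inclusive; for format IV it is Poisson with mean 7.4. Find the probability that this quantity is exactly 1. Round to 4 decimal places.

0.0208

Conditional on each format, P(X = 1): I: 0.00167536; II: 0.0583448; III: 0; IV: 0.00452327.
By total probability, P(X = 1) = 0.333333·0.00167536 + 0.333333·0.0583448 + 0.166667·0 + 0.166667·0.00452327 = 0.0207606.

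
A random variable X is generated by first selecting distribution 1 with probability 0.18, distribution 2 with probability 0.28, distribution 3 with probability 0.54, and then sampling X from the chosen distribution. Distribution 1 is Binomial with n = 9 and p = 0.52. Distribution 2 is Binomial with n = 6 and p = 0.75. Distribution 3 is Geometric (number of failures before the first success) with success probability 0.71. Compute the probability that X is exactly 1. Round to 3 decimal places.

Conditional on each component, P(X = 1): 1: 0.0131879; 2: 0.00439453; 3: 0.2059.
By total probability, P(X = 1) = 0.18·0.0131879 + 0.28·0.00439453 + 0.54·0.2059 = 0.11479.

0.115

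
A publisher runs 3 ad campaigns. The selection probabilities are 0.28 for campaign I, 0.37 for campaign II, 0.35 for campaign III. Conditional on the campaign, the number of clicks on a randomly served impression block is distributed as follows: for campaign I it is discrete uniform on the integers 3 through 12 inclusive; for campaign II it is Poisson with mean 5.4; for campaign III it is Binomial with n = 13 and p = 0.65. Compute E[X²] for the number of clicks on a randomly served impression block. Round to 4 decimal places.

56.8732

For each component E[X²] = Var + (mean)², giving I: 64.5; II: 34.56; III: 74.36.
Overall E[X²] = 0.28·64.5 + 0.37·34.56 + 0.35·74.36 = 56.8732.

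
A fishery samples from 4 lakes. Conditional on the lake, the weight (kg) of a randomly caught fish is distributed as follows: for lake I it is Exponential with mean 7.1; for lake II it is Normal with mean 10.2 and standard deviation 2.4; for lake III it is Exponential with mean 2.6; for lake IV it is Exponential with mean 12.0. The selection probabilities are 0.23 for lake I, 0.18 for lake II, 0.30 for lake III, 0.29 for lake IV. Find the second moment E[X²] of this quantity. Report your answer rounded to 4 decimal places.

For each component E[X²] = Var + (mean)², giving I: 100.82; II: 109.8; III: 13.52; IV: 288.
Overall E[X²] = 0.23·100.82 + 0.18·109.8 + 0.3·13.52 + 0.29·288 = 130.529.

130.5286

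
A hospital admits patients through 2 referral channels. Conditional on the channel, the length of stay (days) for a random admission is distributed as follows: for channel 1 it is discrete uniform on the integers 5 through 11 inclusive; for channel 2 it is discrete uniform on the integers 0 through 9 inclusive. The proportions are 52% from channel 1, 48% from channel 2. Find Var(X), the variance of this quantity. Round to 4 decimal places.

Per component, 1: μ=8, E[X²]=68; 2: μ=4.5, E[X²]=28.5.
E[X] = 0.52·8 + 0.48·4.5 = 6.32.
E[X²] = 0.52·68 + 0.48·28.5 = 49.04.
Var(X) = E[X²] − (E[X])² = 49.04 − 39.9424 = 9.0976.

9.0976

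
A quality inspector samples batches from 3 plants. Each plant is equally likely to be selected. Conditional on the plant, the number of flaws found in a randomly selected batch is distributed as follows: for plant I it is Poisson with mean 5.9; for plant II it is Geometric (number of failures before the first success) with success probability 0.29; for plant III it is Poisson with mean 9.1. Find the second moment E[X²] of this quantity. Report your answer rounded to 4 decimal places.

For each component E[X²] = Var + (mean)², giving I: 40.71; II: 14.4364; III: 91.91.
Overall E[X²] = 0.333333·40.71 + 0.333333·14.4364 + 0.333333·91.91 = 49.0188.

49.0188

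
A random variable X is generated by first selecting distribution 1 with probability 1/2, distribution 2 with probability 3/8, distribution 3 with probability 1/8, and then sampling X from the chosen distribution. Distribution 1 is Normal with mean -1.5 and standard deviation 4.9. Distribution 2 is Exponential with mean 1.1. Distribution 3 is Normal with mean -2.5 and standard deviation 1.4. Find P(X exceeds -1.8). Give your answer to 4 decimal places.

Conditional on each component, P(X > -1.8): 1: 0.52441; 2: 1; 3: 0.308538.
By total probability, P(X > -1.8) = 0.5·0.52441 + 0.375·1 + 0.125·0.308538 = 0.675772.

0.6758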